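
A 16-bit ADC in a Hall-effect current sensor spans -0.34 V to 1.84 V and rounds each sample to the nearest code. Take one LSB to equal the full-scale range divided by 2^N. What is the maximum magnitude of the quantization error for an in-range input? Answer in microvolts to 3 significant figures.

16.6 µV

Full-scale range = 1.84 V − (-0.34 V) = 2.18 V.
LSB = 2.18 V / 2^16 = 33.264 µV.
Worst-case error for round-to-nearest is half an LSB: 16.6 µV.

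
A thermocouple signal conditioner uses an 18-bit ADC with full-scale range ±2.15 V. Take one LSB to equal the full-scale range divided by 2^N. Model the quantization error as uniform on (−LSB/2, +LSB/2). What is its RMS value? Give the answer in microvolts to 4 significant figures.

Span: 2.15 V − (-2.15 V) = 4.3 V.
LSB = 4.3 V ÷ 2^18 = 4.3/262144 V = 16.4032 µV.
RMS of a uniform error over width LSB is LSB/√12 = 4.735 µV.

4.735 µV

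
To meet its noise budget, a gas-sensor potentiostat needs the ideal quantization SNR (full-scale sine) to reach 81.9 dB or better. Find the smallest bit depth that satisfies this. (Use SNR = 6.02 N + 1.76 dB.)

Solving 6.02 N ≥ 81.9 − 1.76: N ≥ 13.312. Round up → N = 14.

14 bits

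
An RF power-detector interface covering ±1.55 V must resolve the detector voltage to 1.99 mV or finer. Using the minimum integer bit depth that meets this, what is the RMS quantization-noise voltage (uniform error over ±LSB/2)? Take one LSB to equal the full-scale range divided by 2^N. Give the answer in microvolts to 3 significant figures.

The full-scale span is 1.55 − (-1.55) = 3.1 V.
Need 2^N ≥ 3.1 V / 1.99 mV = 1558 → N_min = 11.
One LSB is 3.1 V / 2048 = 1.5137 mV.
σ_q = LSB/√12 = 1.5137 mV/3.4641 = 437 µV.

437 µV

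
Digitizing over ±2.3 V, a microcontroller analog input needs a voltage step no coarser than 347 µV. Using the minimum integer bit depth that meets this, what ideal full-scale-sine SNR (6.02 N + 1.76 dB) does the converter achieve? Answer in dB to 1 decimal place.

Range = 2.3 − (-2.3) = 4.6 V.
Levels needed ≥ 4.6/347 µV = 13260. 2^14 = 16384 suffices, so N_min = 14.
Ideal SNR at N = 14: 6.02·14 + 1.76 = 86.0 dB.

86.0 dB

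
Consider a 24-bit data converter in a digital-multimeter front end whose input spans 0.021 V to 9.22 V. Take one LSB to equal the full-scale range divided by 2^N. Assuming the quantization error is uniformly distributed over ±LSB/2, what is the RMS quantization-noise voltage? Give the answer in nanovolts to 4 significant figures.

158.3 nV

Full-scale range = 9.22 V − (0.021 V) = 9.199 V.
LSB = 9.199 V / 2^24 = 0.548303 µV.
For a uniform distribution on [−LSB/2, +LSB/2], V_rms = LSB/√12 = 0.548303 µV/3.4641 = 158.3 nV.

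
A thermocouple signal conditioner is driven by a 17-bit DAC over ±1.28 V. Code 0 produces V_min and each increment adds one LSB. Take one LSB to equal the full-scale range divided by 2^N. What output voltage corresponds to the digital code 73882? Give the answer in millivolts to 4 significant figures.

The full-scale span is 1.28 − (-1.28) = 2.56 V. LSB = 2.56 V / 2^17.
V_out = V_min + code × LSB = -1.28 V + 73882 × 2.56 V / 131072
      = -1.28 V + 1.44301 V = 0.163008 V.

163.0 mV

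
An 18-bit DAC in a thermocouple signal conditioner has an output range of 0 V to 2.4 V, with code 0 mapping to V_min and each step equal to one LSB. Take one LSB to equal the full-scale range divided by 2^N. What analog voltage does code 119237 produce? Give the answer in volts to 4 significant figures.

Span = 2.4 V. LSB = 2.4 V / 2^18.
Output = V_min + (119237/262144) × range = 0 + 0.454853 × 2.4 V
      = 0 V + 1.09165 V = 1.09165 V.

1.092 V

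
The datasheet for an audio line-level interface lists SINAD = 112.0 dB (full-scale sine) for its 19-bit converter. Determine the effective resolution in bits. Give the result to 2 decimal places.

ENOB = (SINAD − 1.76) / 6.02 = (112.0 − 1.76) / 6.02 = 110.24 / 6.02 = 18.3123.

18.31 bits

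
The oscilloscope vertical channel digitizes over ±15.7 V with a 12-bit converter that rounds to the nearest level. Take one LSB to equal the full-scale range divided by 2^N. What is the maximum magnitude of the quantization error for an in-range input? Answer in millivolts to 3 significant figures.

Range = 15.7 − (-15.7) = 31.4 V.
One LSB is 31.4 V / 4096 = 7.6660 mV.
|e|_max = LSB/2 = 3.83 mV.

3.83 mV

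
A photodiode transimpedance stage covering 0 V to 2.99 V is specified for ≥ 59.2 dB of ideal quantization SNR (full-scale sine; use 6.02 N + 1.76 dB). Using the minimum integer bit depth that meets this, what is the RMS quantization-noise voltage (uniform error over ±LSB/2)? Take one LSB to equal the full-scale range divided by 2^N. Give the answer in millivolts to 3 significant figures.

0.843 mV

Range is 2.99 V.
N ≥ (59.2 − 1.76)/6.02 = 9.542 → N_min = 10.
LSB = 2.99 V / 2^10 = 2.9199 mV.
σ_q = LSB/√12 = 2.9199 mV/3.4641 = 0.843 mV.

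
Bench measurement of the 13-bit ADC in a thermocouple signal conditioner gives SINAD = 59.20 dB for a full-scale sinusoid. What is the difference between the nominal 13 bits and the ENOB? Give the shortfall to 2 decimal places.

3.46 bits

N_eff = (59.20 − 1.76)/6.02 = 9.5415 bits.
13 − 9.5415 = 3.46 bits below nominal.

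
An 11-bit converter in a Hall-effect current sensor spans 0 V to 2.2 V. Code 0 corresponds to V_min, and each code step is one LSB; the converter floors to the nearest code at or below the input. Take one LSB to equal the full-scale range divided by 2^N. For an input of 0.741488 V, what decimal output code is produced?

V_FS = 2.2 V. LSB = 2.2 V / 2^11 ≈ 1.074 mV.
V_in − V_min = 0.741488 − (0) = 0.741488 V.
Divide by LSB: 0.741488 × 2048/2.2 = 690.2579.
Truncating gives code 690.

690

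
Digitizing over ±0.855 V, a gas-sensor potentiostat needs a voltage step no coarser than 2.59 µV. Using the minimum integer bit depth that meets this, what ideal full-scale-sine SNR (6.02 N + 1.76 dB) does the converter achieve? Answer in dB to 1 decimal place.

122.2 dB

Full-scale range = 0.855 V − (-0.855 V) = 1.71 V.
Need 2^N ≥ 1.71 V / 2.59 µV = 660200 → N_min = 20.
6.02(20) + 1.76 = 122.16 dB.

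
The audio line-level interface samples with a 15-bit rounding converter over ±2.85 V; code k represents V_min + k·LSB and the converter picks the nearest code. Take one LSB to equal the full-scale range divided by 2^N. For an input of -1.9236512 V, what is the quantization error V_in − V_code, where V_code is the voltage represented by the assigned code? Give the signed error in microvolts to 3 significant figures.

+64.0 µV

Full-scale range = 2.85 V − (-2.85 V) = 5.7 V. LSB = 5.7 V / 2^15 ≈ 174.0 µV.
(-1.9236512 − (-2.85)) / LSB = 0.9263488 × 32768/5.7 = 5325.3680. Nearest integer: k = 5325.
Reconstructed level: -2.85 + 5325 × 5.7/32768 V = -1.9237152100 V.
Error = V_in − V_code = -1.9236512 − (-1.9237152100) = +64.0 µV.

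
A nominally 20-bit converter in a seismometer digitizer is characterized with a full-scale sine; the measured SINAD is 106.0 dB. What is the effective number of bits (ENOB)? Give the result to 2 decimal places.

ENOB = (SINAD − 1.76) / 6.02 = (106.0 − 1.76) / 6.02 = 104.24 / 6.02 = 17.3156.

17.32 bits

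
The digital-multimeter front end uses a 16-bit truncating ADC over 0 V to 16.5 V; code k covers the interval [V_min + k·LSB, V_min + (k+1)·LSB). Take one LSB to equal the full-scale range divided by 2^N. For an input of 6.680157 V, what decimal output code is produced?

V_FS = 16.5 V. LSB = 16.5 V / 2^16 ≈ 251.8 µV.
code = ⌊(V_in − V_min)/LSB⌋ = ⌊(V_in − V_min) × 2^16 / range⌋
     = ⌊(6.680157 − (0)) × 65536 / 16.5⌋ = ⌊6.680157 × 65536/16.5⌋
     = ⌊26532.774⌋ = 26532.

26532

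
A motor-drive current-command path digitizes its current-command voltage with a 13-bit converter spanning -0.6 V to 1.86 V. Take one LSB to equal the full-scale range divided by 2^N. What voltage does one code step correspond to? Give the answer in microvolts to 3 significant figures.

300 µV

Range = 1.86 − (-0.6) = 2.46 V.
2^13 = 8192 levels.
LSB = 2.46 V ÷ 2^13 = 2.46/8192 V = 300 µV.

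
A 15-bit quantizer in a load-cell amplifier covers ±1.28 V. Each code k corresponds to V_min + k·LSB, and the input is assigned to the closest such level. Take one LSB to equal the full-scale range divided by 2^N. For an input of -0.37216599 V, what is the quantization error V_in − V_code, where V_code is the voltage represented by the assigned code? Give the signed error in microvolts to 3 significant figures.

Span: 1.28 V − (-1.28 V) = 2.56 V. LSB = 2.56 V / 2^15 ≈ 78.13 µV.
(V_in − V_min)/LSB = (-0.37216599 − (-1.28)) × 32768/2.56 = 11620.2753 → nearest code k = 11620.
V_code = V_min + k × range/2^15 = -1.28 + 11620 × 2.56/32768 = -0.37218750000 V.
Error = V_in − V_code = -0.37216599 − (-0.37218750000) = +21.5 µV.

+21.5 µV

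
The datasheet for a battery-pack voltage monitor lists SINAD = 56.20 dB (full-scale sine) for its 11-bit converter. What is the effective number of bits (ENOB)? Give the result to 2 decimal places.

(56.20 − 1.76) / 6.02 = 54.44/6.02 = 9.0432 effective bits.

9.04 bits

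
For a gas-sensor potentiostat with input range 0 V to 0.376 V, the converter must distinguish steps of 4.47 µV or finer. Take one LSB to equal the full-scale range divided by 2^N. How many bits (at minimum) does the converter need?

V_FS = 0.376 V.
0.376 V / 4.47 µV = 84120. Since 2^16 = 65536 and 2^17 = 131072, N = 17.

17 bits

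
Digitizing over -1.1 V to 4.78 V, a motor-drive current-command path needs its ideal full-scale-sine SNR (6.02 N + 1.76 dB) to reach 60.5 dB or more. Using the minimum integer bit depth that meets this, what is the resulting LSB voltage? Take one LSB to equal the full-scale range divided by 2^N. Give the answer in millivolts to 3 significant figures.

Range = 4.78 − (-1.1) = 5.88 V.
Solving 6.02 N ≥ 60.5 − 1.76: N ≥ 9.757. Round up → N = 10.
LSB = 5.88 V ÷ 2^10 = 5.88/1024 V = 5.74 mV.

5.74 mV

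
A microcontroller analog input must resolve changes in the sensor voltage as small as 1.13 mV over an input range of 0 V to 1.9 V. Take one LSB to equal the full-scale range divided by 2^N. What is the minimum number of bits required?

Range is 1.9 V.
Levels needed ≥ 1.9/1.13 mV = 1681. 2^11 = 2048 suffices, so N_min = 11.

11 bits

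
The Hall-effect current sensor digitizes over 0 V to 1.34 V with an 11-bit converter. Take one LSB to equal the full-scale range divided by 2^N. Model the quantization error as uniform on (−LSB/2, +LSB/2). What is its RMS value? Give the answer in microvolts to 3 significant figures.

Full-scale range = 1.34 V.
Step size = 1.34/2048 V = 0.65430 mV.
RMS of a uniform error over width LSB is LSB/√12 = 189 µV.

189 µV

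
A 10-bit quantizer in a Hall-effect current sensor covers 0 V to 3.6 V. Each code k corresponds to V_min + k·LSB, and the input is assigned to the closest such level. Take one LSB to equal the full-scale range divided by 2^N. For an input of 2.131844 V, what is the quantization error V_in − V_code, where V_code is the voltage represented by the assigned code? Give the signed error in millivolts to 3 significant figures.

+1.38 mV

Range is 3.6 V. LSB = 3.6 V / 2^10 ≈ 3.516 mV.
(2.131844 − (0)) / LSB = 2.131844 × 1024/3.6 = 606.3912. Nearest integer: k = 606.
V_code = 0 + (606/1024) × 3.6 = 2.130468750 V.
e = 2.131844 − (2.130468750) = +1.38 mV.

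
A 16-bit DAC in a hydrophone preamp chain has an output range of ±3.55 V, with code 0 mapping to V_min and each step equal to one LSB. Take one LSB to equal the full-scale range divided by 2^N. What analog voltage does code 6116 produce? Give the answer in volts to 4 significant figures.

Span: 3.55 V − (-3.55 V) = 7.1 V. LSB = 7.1 V / 2^16.
Output = V_min + (6116/65536) × range = -3.55 + 0.0933228 × 7.1 V
      = -3.55 + 0.662592 = -2.88741 V.

-2.887 V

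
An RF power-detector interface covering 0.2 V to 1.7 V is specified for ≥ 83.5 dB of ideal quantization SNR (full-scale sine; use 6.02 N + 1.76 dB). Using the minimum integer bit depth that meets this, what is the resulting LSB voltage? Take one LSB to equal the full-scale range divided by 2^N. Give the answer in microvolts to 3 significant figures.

The full-scale span is 1.7 − (0.2) = 1.5 V.
Solving 6.02 N ≥ 83.5 − 1.76: N ≥ 13.578. Round up → N = 14.
LSB = 1.5 V / 2^14 = 91.6 µV.

91.6 µV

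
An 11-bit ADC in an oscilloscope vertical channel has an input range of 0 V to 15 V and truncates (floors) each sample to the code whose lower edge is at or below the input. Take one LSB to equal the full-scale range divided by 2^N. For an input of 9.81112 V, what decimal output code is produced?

1339

V_FS = 15 V. LSB = 15 V / 2^11 ≈ 7.324 mV.
V_in − V_min = 9.81112 − (0) = 9.81112 V.
Divide by LSB: 9.81112 × 2048/15 = 1339.5449.
Truncating gives code 1339.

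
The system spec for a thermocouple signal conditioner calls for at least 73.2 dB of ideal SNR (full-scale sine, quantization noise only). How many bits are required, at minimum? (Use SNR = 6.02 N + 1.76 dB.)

12 bits

Required N = ⌈(73.2 − 1.76)/6.02⌉ = ⌈11.867⌉ = 12.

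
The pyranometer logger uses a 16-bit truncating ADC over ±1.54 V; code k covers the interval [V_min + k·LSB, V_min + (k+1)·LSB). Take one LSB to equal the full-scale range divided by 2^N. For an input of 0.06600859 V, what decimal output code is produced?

Full-scale range = 1.54 V − (-1.54 V) = 3.08 V. LSB = 3.08 V / 2^16 ≈ 47.00 µV.
(V_in − V_min) × 2^16/range = (0.06600859 − (-1.54)) × 65536/3.08 = 34172.526.
Floor → code = 34172.

34172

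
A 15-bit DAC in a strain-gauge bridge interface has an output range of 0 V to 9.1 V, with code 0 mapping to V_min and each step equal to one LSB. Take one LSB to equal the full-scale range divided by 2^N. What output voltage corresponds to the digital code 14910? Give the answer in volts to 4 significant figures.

V_FS = 9.1 V. LSB = 9.1 V / 2^15.
V_out = 0 + 14910 × (9.1/32768) V
      = 0 + 4.14066 = 4.14066 V.

4.141 V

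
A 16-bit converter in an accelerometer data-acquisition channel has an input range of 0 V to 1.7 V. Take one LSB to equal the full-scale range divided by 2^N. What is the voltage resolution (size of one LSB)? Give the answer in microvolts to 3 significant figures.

25.9 µV

V_FS = 1.7 V.
There are 2^16 = 65536 steps.
LSB = 1.7 V ÷ 2^16 = 1.7/65536 V = 25.9 µV.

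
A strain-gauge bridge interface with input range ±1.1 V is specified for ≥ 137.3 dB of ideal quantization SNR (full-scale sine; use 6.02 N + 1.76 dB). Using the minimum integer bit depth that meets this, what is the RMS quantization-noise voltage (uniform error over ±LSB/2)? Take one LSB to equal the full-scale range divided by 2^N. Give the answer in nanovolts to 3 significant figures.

75.7 nV

Range = 1.1 − (-1.1) = 2.2 V.
N ≥ (137.3 − 1.76)/6.02 = 22.515 → N_min = 23.
LSB = 2.2 V ÷ 2^23 = 2.2/8388608 V = 262.26 nV.
RMS noise = LSB/√12 = 75.7 nV.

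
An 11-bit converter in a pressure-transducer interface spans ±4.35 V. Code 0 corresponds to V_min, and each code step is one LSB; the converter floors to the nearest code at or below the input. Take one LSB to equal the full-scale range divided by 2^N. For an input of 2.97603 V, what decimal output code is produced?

1724

The full-scale span is 4.35 − (-4.35) = 8.7 V. LSB = 8.7 V / 2^11 ≈ 4.248 mV.
code = ⌊(V_in − V_min)/LSB⌋ = ⌊(V_in − V_min) × 2^11 / range⌋
     = ⌊(2.97603 − (-4.35)) × 2048 / 8.7⌋ = ⌊7.32603 × 2048/8.7⌋
     = ⌊1724.564⌋ = 1724.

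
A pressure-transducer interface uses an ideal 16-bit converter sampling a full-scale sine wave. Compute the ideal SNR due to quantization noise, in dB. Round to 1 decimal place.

98.1 dB

SNR = 6.02·16 + 1.76 = 98.08 dB.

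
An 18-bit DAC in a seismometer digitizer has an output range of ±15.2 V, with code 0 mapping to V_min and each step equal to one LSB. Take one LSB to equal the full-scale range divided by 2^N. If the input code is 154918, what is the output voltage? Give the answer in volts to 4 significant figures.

Full-scale range = 15.2 V − (-15.2 V) = 30.4 V. LSB = 30.4 V / 2^18.
V_out = -15.2 + 154918 × (30.4/262144) V
      = -15.2 + 17.9653 = 2.76534 V.

2.765 V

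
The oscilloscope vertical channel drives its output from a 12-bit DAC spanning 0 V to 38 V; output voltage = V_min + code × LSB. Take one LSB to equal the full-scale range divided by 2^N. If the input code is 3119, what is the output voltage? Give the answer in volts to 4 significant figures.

Span = 38 V. LSB = 38 V / 2^12.
V_out = 0 + 3119 × (38/4096) V
      = 0 V + 28.9360 V = 28.9360 V.

28.94 V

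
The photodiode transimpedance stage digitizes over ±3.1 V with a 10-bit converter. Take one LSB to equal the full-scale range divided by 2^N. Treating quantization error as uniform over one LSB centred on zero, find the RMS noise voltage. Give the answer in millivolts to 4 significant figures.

Full-scale range = 3.1 V − (-3.1 V) = 6.2 V.
LSB = 6.2 V / 2^10 = 6.05469 mV.
RMS of a uniform error over width LSB is LSB/√12 = 1.748 mV.

1.748 mV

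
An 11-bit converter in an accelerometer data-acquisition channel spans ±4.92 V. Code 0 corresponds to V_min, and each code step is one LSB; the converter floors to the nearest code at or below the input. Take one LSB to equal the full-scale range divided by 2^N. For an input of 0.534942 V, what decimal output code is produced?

Span: 4.92 V − (-4.92 V) = 9.84 V. LSB = 9.84 V / 2^11 ≈ 4.805 mV.
V_in − V_min = 0.534942 − (-4.92) = 5.454942 V.
Divide by LSB: 5.454942 × 2048/9.84 = 1135.3375.
Truncating gives code 1135.

1135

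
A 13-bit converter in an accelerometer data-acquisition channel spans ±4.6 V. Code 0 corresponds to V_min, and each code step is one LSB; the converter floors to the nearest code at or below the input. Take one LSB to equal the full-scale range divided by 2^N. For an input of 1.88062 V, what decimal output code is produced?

The full-scale span is 4.6 − (-4.6) = 9.2 V. LSB = 9.2 V / 2^13 ≈ 1.123 mV.
code = ⌊(V_in − V_min)/LSB⌋ = ⌊(V_in − V_min) × 2^13 / range⌋
     = ⌊(1.88062 − (-4.6)) × 8192 / 9.2⌋ = ⌊6.48062 × 8192/9.2⌋
     = ⌊5770.569⌋ = 5770.

5770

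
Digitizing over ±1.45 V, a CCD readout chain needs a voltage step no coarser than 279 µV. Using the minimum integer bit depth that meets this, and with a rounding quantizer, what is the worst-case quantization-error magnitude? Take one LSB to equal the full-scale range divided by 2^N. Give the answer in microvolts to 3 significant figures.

88.5 µV

Full-scale range = 1.45 V − (-1.45 V) = 2.9 V.
Need 2^N ≥ 2.9 V / 279 µV = 10390 → N_min = 14.
One LSB is 2.9 V / 16384 = 177.00 µV.
Max error for round-to-nearest is LSB/2 = 88.5 µV.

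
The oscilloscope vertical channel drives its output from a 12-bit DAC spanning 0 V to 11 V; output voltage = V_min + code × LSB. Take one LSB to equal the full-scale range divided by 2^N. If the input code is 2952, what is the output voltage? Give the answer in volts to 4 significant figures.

Range is 11 V. LSB = 11 V / 2^12.
V_out = 0 + 2952 × (11/4096) V
      = 0 + 7.92773 = 7.92773 V.

7.928 V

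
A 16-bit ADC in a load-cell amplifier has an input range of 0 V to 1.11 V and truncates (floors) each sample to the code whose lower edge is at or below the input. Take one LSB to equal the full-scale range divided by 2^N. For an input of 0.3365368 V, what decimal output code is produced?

Full-scale range = 1.11 V. LSB = 1.11 V / 2^16 ≈ 16.94 µV.
V_in − V_min = 0.3365368 − (0) = 0.3365368 V.
Divide by LSB: 0.3365368 × 65536/1.11 = 19869.6178.
Truncating gives code 19869.

19869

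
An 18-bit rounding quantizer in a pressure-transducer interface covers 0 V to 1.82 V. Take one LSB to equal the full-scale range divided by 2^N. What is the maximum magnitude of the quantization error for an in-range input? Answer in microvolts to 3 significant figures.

Range is 1.82 V.
One LSB is 1.82 V / 262144 = 6.9427 µV.
Worst-case error for round-to-nearest is half an LSB: 3.47 µV.

3.47 µV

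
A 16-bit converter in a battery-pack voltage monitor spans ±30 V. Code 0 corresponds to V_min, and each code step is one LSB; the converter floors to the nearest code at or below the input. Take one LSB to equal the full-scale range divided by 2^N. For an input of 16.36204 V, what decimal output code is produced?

Range = 30 − (-30) = 60 V. LSB = 60 V / 2^16 ≈ 0.9155 mV.
V_in − V_min = 16.36204 − (-30) = 46.36204 V.
Divide by LSB: 46.36204 × 65536/60 = 50639.7109.
Truncating gives code 50639.

50639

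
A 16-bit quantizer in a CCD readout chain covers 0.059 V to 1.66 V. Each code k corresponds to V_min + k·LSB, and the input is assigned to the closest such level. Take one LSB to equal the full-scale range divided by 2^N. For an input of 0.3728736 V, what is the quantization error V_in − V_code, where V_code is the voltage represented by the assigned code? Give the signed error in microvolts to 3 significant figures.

+5.68 µV

The full-scale span is 1.66 − (0.059) = 1.601 V. LSB = 1.601 V / 2^16 ≈ 24.43 µV.
(0.3728736 − (0.059)) / LSB = 0.3138736 × 65536/1.601 = 12848.2325. Nearest integer: k = 12848.
V_code = V_min + k × range/2^16 = 0.059 + 12848 × 1.601/65536 = 0.37286791992 V.
e = 0.3728736 − (0.37286791992) = +5.68 µV.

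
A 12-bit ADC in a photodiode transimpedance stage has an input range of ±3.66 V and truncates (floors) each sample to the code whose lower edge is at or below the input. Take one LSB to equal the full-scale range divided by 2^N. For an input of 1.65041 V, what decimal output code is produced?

Span: 3.66 V − (-3.66 V) = 7.32 V. LSB = 7.32 V / 2^12 ≈ 1.787 mV.
code = ⌊(V_in − V_min)/LSB⌋ = ⌊(V_in − V_min) × 2^12 / range⌋
     = ⌊(1.65041 − (-3.66)) × 4096 / 7.32⌋ = ⌊5.31041 × 4096/7.32⌋
     = ⌊2971.508⌋ = 2971.

2971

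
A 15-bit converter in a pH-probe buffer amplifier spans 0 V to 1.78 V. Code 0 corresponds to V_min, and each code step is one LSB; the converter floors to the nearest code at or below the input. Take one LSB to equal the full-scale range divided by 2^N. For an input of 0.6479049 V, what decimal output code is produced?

11927

Range is 1.78 V. LSB = 1.78 V / 2^15 ≈ 54.32 µV.
V_in − V_min = 0.6479049 − (0) = 0.6479049 V.
Divide by LSB: 0.6479049 × 32768/1.78 = 11927.2740.
Truncating gives code 11927.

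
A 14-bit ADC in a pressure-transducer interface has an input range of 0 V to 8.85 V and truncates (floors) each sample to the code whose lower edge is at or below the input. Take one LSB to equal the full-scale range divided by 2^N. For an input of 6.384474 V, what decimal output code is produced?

11819

Span = 8.85 V. LSB = 8.85 V / 2^14 ≈ 0.5402 mV.
code = ⌊(V_in − V_min)/LSB⌋ = ⌊(V_in − V_min) × 2^14 / range⌋
     = ⌊(6.384474 − (0)) × 16384 / 8.85⌋ = ⌊6.384474 × 16384/8.85⌋
     = ⌊11819.573⌋ = 11819.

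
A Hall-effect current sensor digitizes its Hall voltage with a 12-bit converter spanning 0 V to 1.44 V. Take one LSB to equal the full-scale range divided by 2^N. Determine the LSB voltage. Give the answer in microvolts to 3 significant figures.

Span = 1.44 V.
There are 2^12 = 4096 steps.
LSB = 1.44 V / 2^12 = 352 µV.

352 µV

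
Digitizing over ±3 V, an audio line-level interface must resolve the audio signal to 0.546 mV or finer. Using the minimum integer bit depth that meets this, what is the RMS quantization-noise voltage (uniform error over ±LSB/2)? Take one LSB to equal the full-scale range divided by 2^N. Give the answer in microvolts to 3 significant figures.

Range = 3 − (-3) = 6 V.
Required number of levels: 6/0.546 mV = 10989; smallest N with 2^N ≥ that is 14.
LSB = 6 V / 2^14 = 366.21 µV.
V_rms = LSB/√12 = 106 µV.

106 µV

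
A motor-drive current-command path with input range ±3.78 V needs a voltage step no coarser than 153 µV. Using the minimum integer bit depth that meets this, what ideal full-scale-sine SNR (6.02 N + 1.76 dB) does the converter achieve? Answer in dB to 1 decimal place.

98.1 dB

Range = 3.78 − (-3.78) = 7.56 V.
7.56 V / 153 µV = 49410. Since 2^15 = 32768 and 2^16 = 65536, N = 16.
6.02(16) + 1.76 = 98.08 dB.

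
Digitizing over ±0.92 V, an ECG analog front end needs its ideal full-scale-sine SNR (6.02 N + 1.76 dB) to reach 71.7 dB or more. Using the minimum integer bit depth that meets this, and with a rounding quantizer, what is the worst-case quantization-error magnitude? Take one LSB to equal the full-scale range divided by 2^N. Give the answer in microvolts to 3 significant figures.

225 µV

Span: 0.92 V − (-0.92 V) = 1.84 V.
6.02 N + 1.76 ≥ 71.7 gives N ≥ 11.618, so the minimum integer is 12.
Step size = 1.84/4096 V = 449.22 µV.
Half an LSB is 225 µV.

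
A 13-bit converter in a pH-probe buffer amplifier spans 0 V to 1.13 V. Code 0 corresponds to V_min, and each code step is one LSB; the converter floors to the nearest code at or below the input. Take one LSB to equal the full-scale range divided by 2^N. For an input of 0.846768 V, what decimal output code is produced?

Span = 1.13 V. LSB = 1.13 V / 2^13 ≈ 137.9 µV.
code = ⌊(V_in − V_min)/LSB⌋ = ⌊(V_in − V_min) × 2^13 / range⌋
     = ⌊(0.846768 − (0)) × 8192 / 1.13⌋ = ⌊0.846768 × 8192/1.13⌋
     = ⌊6138.693⌋ = 6138.

6138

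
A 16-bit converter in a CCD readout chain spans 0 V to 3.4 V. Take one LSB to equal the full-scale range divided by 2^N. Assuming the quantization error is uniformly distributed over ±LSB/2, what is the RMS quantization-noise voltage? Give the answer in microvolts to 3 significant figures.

15.0 µV

Range is 3.4 V.
LSB = 3.4 V ÷ 2^16 = 3.4/65536 V = 51.880 µV.
RMS of a uniform error over width LSB is LSB/√12 = 15.0 µV.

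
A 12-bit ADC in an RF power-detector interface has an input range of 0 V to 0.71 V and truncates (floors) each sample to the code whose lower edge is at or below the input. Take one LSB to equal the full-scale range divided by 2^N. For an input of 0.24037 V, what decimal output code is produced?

Full-scale range = 0.71 V. LSB = 0.71 V / 2^12 ≈ 173.3 µV.
(V_in − V_min) × 2^12/range = (0.24037 − (0)) × 4096/0.71 = 1386.698.
Floor → code = 1386.

1386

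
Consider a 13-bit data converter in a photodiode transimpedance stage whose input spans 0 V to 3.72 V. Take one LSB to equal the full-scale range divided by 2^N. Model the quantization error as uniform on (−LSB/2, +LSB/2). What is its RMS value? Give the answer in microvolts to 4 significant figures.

Full-scale range = 3.72 V.
One LSB is 3.72 V / 8192 = 454.102 µV.
RMS of a uniform error over width LSB is LSB/√12 = 131.1 µV.

131.1 µV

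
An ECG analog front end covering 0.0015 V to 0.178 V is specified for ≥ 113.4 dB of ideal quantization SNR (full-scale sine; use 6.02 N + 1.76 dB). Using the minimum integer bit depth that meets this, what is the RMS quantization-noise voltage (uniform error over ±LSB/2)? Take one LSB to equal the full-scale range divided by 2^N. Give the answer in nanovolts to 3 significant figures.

Range = 0.178 − (0.0015) = 0.1765 V.
Required N = ⌈(113.4 − 1.76)/6.02⌉ = ⌈18.545⌉ = 19.
One LSB is 0.1765 V / 524288 = 336.65 nV.
σ_q = LSB/√12 = 336.65 nV/3.4641 = 97.2 nV.

97.2 nV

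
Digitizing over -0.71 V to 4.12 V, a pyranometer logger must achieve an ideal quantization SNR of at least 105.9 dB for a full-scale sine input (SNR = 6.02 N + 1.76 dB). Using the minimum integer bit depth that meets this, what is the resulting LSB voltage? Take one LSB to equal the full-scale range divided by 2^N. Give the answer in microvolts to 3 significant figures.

Span: 4.12 V − (-0.71 V) = 4.83 V.
Solving 6.02 N ≥ 105.9 − 1.76: N ≥ 17.299. Round up → N = 18.
LSB = 4.83 V / 2^18 = 18.4 µV.

18.4 µV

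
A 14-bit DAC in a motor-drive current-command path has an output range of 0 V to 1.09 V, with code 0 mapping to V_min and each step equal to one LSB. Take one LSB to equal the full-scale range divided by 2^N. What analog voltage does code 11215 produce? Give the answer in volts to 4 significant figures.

0.7461 V

Span = 1.09 V. LSB = 1.09 V / 2^14.
V_out = V_min + code × LSB = 0 V + 11215 × 1.09 V / 16384
      = 0 V + 0.746115 V = 0.746115 V.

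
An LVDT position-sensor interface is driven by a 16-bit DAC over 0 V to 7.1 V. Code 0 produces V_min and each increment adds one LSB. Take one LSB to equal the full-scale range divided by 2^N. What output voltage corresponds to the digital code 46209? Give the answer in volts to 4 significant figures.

5.006 V

Span = 7.1 V. LSB = 7.1 V / 2^16.
V_out = V_min + code × LSB = 0 V + 46209 × 7.1 V / 65536
      = 0 V + 5.00616 V = 5.00616 V.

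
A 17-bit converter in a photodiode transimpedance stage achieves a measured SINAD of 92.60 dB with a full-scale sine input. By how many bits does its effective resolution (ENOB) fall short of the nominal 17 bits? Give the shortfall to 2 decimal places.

1.91 bits

N_eff = (92.60 − 1.76)/6.02 = 15.0897 bits.
Shortfall = 17 − 15.0897 = 1.9103 bits.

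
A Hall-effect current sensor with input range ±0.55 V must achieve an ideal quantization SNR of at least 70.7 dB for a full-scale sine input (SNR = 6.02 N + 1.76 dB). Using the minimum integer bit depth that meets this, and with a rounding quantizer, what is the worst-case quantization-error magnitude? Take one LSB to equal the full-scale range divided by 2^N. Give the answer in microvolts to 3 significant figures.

Span: 0.55 V − (-0.55 V) = 1.1 V.
N ≥ (70.7 − 1.76)/6.02 = 11.452 → N_min = 12.
LSB = 1.1 V / 2^12 = 268.55 µV.
Max error for round-to-nearest is LSB/2 = 134 µV.

134 µV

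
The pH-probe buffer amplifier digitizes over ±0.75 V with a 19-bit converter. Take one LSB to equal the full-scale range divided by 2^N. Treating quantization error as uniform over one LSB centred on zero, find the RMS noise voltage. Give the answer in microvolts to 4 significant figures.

Span: 0.75 V − (-0.75 V) = 1.5 V.
Step size = 1.5/524288 V = 2.86102 µV.
For a uniform distribution on [−LSB/2, +LSB/2], V_rms = LSB/√12 = 2.86102 µV/3.4641 = 0.8259 µV.

0.8259 µV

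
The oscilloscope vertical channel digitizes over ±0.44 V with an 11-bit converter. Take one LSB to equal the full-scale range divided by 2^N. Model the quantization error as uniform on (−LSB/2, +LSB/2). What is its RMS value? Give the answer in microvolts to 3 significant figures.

124 µV

Full-scale range = 0.44 V − (-0.44 V) = 0.88 V.
LSB = 0.88 V / 2^11 = 429.69 µV.
For a uniform distribution on [−LSB/2, +LSB/2], V_rms = LSB/√12 = 429.69 µV/3.4641 = 124 µV.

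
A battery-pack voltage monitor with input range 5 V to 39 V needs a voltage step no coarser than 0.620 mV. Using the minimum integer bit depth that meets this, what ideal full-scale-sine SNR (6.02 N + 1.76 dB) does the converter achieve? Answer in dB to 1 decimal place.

98.1 dB

Full-scale range = 39 V − (5 V) = 34 V.
Need 2^N ≥ 34 V / 0.620 mV = 54840 → N_min = 16.
6.02(16) + 1.76 = 98.08 dB.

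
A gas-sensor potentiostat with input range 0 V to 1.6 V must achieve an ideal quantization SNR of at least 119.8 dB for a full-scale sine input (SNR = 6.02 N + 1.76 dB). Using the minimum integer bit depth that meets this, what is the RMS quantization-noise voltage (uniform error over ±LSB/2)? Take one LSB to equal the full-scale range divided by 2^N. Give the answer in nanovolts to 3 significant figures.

440 nV

V_FS = 1.6 V.
Solving 6.02 N ≥ 119.8 − 1.76: N ≥ 19.608. Round up → N = 20.
LSB = 1.6 V ÷ 2^20 = 1.6/1048576 V = 1.5259 µV.
σ_q = LSB/√12 = 1.5259 µV/3.4641 = 440 nV.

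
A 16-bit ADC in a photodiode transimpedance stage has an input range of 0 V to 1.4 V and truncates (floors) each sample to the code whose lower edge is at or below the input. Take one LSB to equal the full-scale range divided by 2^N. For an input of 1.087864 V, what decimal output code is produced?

50924

V_FS = 1.4 V. LSB = 1.4 V / 2^16 ≈ 21.36 µV.
(V_in − V_min) × 2^16/range = (1.087864 − (0)) × 65536/1.4 = 50924.468.
Floor → code = 50924.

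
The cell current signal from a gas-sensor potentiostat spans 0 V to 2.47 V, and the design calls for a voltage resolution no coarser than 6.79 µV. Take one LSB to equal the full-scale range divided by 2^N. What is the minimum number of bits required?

19 bits

Range is 2.47 V.
2.47 V / 6.79 µV = 363800. Since 2^18 = 262144 and 2^19 = 524288, N = 19.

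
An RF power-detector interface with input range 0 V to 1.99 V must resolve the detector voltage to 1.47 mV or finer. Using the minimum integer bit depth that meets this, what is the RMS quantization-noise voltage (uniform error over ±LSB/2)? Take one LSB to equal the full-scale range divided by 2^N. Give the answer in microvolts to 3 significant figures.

Span = 1.99 V.
Levels needed ≥ 1.99/1.47 mV = 1354. 2^11 = 2048 suffices, so N_min = 11.
Step size = 1.99/2048 V = 0.97168 mV.
V_rms = LSB/√12 = 280 µV.

280 µV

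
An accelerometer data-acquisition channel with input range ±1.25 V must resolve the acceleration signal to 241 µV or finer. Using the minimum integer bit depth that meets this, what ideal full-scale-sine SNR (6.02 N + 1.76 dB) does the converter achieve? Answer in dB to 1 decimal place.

Full-scale range = 1.25 V − (-1.25 V) = 2.5 V.
2.5 V / 241 µV = 10370. Since 2^13 = 8192 and 2^14 = 16384, N = 14.
Ideal SNR at N = 14: 6.02·14 + 1.76 = 86.0 dB.

86.0 dB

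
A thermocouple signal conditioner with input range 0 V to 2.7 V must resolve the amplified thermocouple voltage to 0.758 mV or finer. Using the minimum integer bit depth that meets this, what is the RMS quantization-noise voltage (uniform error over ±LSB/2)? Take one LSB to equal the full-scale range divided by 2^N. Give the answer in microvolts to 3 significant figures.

190 µV

Span = 2.7 V.
2.7 V / 0.758 mV = 3562. Since 2^11 = 2048 and 2^12 = 4096, N = 12.
Step size = 2.7/4096 V = 0.65918 mV.
σ_q = LSB/√12 = 0.65918 mV/3.4641 = 190 µV.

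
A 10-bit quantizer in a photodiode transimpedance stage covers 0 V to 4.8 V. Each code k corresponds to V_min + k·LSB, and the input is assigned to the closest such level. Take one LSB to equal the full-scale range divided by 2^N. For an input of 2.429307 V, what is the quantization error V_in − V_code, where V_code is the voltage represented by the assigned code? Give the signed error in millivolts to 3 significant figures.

+1.18 mV

Span = 4.8 V. LSB = 4.8 V / 2^10 ≈ 4.688 mV.
(V_in − V_min)/LSB = (2.429307 − (0)) × 1024/4.8 = 518.2522 → nearest code k = 518.
V_code = V_min + k × range/2^10 = 0 + 518 × 4.8/1024 = 2.428125000 V.
Error = V_in − V_code = 2.429307 − (2.428125000) = +1.18 mV.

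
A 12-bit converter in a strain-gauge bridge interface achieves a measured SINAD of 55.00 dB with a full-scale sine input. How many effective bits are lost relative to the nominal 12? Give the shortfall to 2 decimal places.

Effective bits = (55.00 − 1.76)/6.02 = 8.8439.
Lost resolution: 12 − 8.8439 = 3.1561 bits.

3.16 bits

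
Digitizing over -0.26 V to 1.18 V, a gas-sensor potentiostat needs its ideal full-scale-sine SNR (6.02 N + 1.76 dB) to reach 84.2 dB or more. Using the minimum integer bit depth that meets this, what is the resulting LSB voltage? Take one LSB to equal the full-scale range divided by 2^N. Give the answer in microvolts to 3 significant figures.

87.9 µV

Full-scale range = 1.18 V − (-0.26 V) = 1.44 V.
Required N = ⌈(84.2 − 1.76)/6.02⌉ = ⌈13.694⌉ = 14.
LSB = 1.44 V ÷ 2^14 = 1.44/16384 V = 87.9 µV.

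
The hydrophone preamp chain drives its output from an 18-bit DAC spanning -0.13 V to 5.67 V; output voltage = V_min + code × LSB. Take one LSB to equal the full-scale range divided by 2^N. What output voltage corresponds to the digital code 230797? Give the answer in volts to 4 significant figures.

4.976 V

Span: 5.67 V − (-0.13 V) = 5.8 V. LSB = 5.8 V / 2^18.
V_out = -0.13 + 230797 × (5.8/262144) V
      = -0.13 V + 5.10644 V = 4.97644 V.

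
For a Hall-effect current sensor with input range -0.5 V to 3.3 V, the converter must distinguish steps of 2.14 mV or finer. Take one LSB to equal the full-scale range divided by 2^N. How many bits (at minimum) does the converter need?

11 bits

Range = 3.3 − (-0.5) = 3.8 V.
Levels needed ≥ 3.8/2.14 mV = 1776. 2^11 = 2048 suffices, so N_min = 11.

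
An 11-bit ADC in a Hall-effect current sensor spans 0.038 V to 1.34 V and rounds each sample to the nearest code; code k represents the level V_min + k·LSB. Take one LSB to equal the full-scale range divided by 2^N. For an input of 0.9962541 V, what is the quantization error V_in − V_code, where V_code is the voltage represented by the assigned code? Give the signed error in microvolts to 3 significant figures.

+191 µV

Full-scale range = 1.34 V − (0.038 V) = 1.302 V. LSB = 1.302 V / 2^11 ≈ 0.6357 mV.
(0.9962541 − (0.038)) / LSB = 0.9582541 × 2048/1.302 = 1507.2998. Nearest integer: k = 1507.
Reconstructed level: 0.038 + 1507 × 1.302/2048 V = 0.9960634766 V.
Error = V_in − V_code = 0.9962541 − (0.9960634766) = +191 µV.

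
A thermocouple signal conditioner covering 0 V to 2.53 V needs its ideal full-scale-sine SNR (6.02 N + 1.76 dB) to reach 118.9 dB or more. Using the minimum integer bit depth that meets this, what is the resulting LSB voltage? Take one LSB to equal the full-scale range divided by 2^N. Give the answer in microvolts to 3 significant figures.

Span = 2.53 V.
Solving 6.02 N ≥ 118.9 − 1.76: N ≥ 19.458. Round up → N = 20.
One LSB is 2.53 V / 1048576 = 2.41 µV.

2.41 µV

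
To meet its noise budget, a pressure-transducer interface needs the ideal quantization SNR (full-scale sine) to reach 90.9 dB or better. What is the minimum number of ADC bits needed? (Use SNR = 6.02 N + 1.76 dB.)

15 bits

Solving 6.02 N ≥ 90.9 − 1.76: N ≥ 14.807. Round up → N = 15.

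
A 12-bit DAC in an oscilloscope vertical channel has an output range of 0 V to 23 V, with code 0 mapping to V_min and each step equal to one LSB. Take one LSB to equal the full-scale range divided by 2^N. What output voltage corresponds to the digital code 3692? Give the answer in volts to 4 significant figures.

20.73 V

Span = 23 V. LSB = 23 V / 2^12.
V_out = 0 + 3692 × (23/4096) V
      = 0 + 20.7314 = 20.7314 V.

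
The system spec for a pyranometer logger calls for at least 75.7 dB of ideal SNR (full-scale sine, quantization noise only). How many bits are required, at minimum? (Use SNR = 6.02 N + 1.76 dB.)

13 bits

6.02 N + 1.76 ≥ 75.7 gives N ≥ 12.282, so the minimum integer is 13.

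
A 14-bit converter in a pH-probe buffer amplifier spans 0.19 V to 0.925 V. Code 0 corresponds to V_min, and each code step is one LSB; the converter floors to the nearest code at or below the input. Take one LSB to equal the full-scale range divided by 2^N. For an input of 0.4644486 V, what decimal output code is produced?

Span: 0.925 V − (0.19 V) = 0.735 V. LSB = 0.735 V / 2^14 ≈ 44.86 µV.
code = ⌊(V_in − V_min)/LSB⌋ = ⌊(V_in − V_min) × 2^14 / range⌋
     = ⌊(0.4644486 − (0.19)) × 16384 / 0.735⌋ = ⌊0.2744486 × 16384/0.735⌋
     = ⌊6117.777⌋ = 6117.

6117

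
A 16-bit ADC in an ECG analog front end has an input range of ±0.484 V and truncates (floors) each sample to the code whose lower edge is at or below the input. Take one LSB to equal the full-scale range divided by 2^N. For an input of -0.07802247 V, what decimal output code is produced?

The full-scale span is 0.484 − (-0.484) = 0.968 V. LSB = 0.968 V / 2^16 ≈ 14.77 µV.
(V_in − V_min) × 2^16/range = (-0.07802247 − (-0.484)) × 65536/0.968 = 27485.685.
Floor → code = 27485.

27485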